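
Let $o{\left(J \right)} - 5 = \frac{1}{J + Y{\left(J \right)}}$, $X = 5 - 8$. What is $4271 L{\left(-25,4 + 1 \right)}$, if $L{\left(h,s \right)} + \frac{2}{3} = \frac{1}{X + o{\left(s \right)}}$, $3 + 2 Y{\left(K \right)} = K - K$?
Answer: $- \frac{46981}{48} \approx -978.77$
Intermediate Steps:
$Y{\left(K \right)} = - \frac{3}{2}$ ($Y{\left(K \right)} = - \frac{3}{2} + \frac{K - K}{2} = - \frac{3}{2} + \frac{1}{2} \cdot 0 = - \frac{3}{2} + 0 = - \frac{3}{2}$)
$X = -3$
$o{\left(J \right)} = 5 + \frac{1}{- \frac{3}{2} + J}$ ($o{\left(J \right)} = 5 + \frac{1}{J - \frac{3}{2}} = 5 + \frac{1}{- \frac{3}{2} + J}$)
$L{\left(h,s \right)} = - \frac{2}{3} + \frac{1}{-3 + \frac{-13 + 10 s}{-3 + 2 s}}$
$4271 L{\left(-25,4 + 1 \right)} = 4271 \frac{1 + 2 \left(4 + 1\right)}{12 \left(1 - \left(4 + 1\right)\right)} = 4271 \frac{1 + 2 \cdot 5}{12 \left(1 - 5\right)} = 4271 \frac{1 + 10}{12 \left(1 - 5\right)} = 4271 \cdot \frac{1}{12} \frac{1}{-4} \cdot 11 = 4271 \cdot \frac{1}{12} \left(- \frac{1}{4}\right) 11 = 4271 \left(- \frac{11}{48}\right) = - \frac{46981}{48}$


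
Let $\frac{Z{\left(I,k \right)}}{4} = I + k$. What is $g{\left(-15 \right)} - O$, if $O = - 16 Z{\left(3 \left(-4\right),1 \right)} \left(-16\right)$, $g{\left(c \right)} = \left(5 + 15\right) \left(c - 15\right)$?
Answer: $10664$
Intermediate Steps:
$g{\left(c \right)} = -300 + 20 c$ ($g{\left(c \right)} = 20 \left(-15 + c\right) = -300 + 20 c$)
$Z{\left(I,k \right)} = 4 I + 4 k$ ($Z{\left(I,k \right)} = 4 \left(I + k\right) = 4 I + 4 k$)
$O = -11264$ ($O = - 16 \left(4 \cdot 3 \left(-4\right) + 4 \cdot 1\right) \left(-16\right) = - 16 \left(4 \left(-12\right) + 4\right) \left(-16\right) = - 16 \left(-48 + 4\right) \left(-16\right) = \left(-16\right) \left(-44\right) \left(-16\right) = 704 \left(-16\right) = -11264$)
$g{\left(-15 \right)} - O = \left(-300 + 20 \left(-15\right)\right) - -11264 = \left(-300 - 300\right) + 11264 = -600 + 11264 = 10664$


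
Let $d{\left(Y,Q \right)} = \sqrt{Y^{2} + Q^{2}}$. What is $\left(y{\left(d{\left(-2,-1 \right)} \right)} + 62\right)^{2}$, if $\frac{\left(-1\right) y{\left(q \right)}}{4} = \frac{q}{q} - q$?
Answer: $3444 + 464 \sqrt{5} \approx 4481.5$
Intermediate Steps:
$d{\left(Y,Q \right)} = \sqrt{Q^{2} + Y^{2}}$
$y{\left(q \right)} = -4 + 4 q$ ($y{\left(q \right)} = - 4 \left(\frac{q}{q} - q\right) = - 4 \left(1 - q\right) = -4 + 4 q$)
$\left(y{\left(d{\left(-2,-1 \right)} \right)} + 62\right)^{2} = \left(\left(-4 + 4 \sqrt{\left(-1\right)^{2} + \left(-2\right)^{2}}\right) + 62\right)^{2} = \left(\left(-4 + 4 \sqrt{1 + 4}\right) + 62\right)^{2} = \left(\left(-4 + 4 \sqrt{5}\right) + 62\right)^{2} = \left(58 + 4 \sqrt{5}\right)^{2}$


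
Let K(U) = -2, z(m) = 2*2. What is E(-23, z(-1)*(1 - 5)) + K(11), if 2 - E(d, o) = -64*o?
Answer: -1024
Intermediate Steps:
z(m) = 4
E(d, o) = 2 + 64*o (E(d, o) = 2 - (-64)*o = 2 + 64*o)
E(-23, z(-1)*(1 - 5)) + K(11) = (2 + 64*(4*(1 - 5))) - 2 = (2 + 64*(4*(-4))) - 2 = (2 + 64*(-16)) - 2 = (2 - 1024) - 2 = -1022 - 2 = -1024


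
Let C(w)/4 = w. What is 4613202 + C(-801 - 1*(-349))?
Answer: 4611394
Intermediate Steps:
C(w) = 4*w
4613202 + C(-801 - 1*(-349)) = 4613202 + 4*(-801 - 1*(-349)) = 4613202 + 4*(-801 + 349) = 4613202 + 4*(-452) = 4613202 - 1808 = 4611394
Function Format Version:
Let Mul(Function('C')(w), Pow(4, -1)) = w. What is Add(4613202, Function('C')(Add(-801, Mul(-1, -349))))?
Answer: 4611394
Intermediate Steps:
Function('C')(w) = Mul(4, w)
Add(4613202, Function('C')(Add(-801, Mul(-1, -349)))) = Add(4613202, Mul(4, Add(-801, Mul(-1, -349)))) = Add(4613202, Mul(4, Add(-801, 349))) = Add(4613202, Mul(4, -452)) = Add(4613202, -1808) = 4611394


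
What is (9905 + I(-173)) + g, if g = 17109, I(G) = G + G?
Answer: 26668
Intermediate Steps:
I(G) = 2*G
(9905 + I(-173)) + g = (9905 + 2*(-173)) + 17109 = (9905 - 346) + 17109 = 9559 + 17109 = 26668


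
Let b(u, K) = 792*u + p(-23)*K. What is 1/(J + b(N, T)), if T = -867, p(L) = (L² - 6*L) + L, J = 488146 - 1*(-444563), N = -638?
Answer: -1/130935 ≈ -7.6374e-6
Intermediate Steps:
J = 932709 (J = 488146 + 444563 = 932709)
p(L) = L² - 5*L
b(u, K) = 644*K + 792*u (b(u, K) = 792*u + (-23*(-5 - 23))*K = 792*u + (-23*(-28))*K = 792*u + 644*K = 644*K + 792*u)
1/(J + b(N, T)) = 1/(932709 + (644*(-867) + 792*(-638))) = 1/(932709 + (-558348 - 505296)) = 1/(932709 - 1063644) = 1/(-130935) = -1/130935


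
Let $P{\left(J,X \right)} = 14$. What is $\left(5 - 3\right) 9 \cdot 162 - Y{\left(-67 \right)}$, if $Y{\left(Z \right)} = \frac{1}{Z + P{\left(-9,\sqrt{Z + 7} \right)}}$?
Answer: $\frac{154549}{53} \approx 2916.0$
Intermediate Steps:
$Y{\left(Z \right)} = \frac{1}{14 + Z}$ ($Y{\left(Z \right)} = \frac{1}{Z + 14} = \frac{1}{14 + Z}$)
$\left(5 - 3\right) 9 \cdot 162 - Y{\left(-67 \right)} = \left(5 - 3\right) 9 \cdot 162 - \frac{1}{14 - 67} = 2 \cdot 9 \cdot 162 - \frac{1}{-53} = 18 \cdot 162 - - \frac{1}{53} = 2916 + \frac{1}{53} = \frac{154549}{53}$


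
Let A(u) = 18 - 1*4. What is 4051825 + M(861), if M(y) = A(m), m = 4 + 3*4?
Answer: 4051839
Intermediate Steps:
m = 16 (m = 4 + 12 = 16)
A(u) = 14 (A(u) = 18 - 4 = 14)
M(y) = 14
4051825 + M(861) = 4051825 + 14 = 4051839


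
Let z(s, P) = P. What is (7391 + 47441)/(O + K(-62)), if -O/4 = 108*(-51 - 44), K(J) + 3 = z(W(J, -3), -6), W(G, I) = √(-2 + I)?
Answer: 54832/41031 ≈ 1.3364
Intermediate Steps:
K(J) = -9 (K(J) = -3 - 6 = -9)
O = 41040 (O = -432*(-51 - 44) = -432*(-95) = -4*(-10260) = 41040)
(7391 + 47441)/(O + K(-62)) = (7391 + 47441)/(41040 - 9) = 54832/41031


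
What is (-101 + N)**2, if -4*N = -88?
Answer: 6241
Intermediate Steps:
N = 22 (N = -1/4*(-88) = 22)
(-101 + N)**2 = (-101 + 22)**2 = (-79)**2 = 6241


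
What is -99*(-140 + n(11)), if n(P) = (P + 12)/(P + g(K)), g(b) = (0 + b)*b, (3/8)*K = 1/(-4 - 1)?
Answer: 34678215/2539 ≈ 13658.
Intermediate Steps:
K = -8/15 (K = 8/(3*(-4 - 1)) = (8/3)/(-5) = (8/3)*(-⅕) = -8/15 ≈ -0.53333)
g(b) = b² (g(b) = b*b = b²)
n(P) = (12 + P)/(64/225 + P) (n(P) = (P + 12)/(P + (-8/15)²) = (12 + P)/(P + 64/225) = (12 + P)/(64/225 + P))
-99*(-140 + n(11)) = -99*(-140 + 225*(12 + 11)/(64 + 225*11)) = -99*(-140 + 225*23/(64 + 2475)) = -99*(-140 + 225*23/2539) = -99*(-140 + 225*(1/2539)*23) = -99*(-140 + 5175/2539) = -99*(-350285/2539) = 34678215/2539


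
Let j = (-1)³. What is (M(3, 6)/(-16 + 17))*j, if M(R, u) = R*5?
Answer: -15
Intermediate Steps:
M(R, u) = 5*R
j = -1
(M(3, 6)/(-16 + 17))*j = ((5*3)/(-16 + 17))*(-1) = (15/1)*(-1) = (15*1)*(-1) = 15*(-1) = -15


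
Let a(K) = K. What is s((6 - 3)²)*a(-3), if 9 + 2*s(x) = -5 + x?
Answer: 15/2 ≈ 7.5000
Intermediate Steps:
s(x) = -7 + x/2 (s(x) = -9/2 + (-5 + x)/2 = -9/2 + (-5/2 + x/2) = -7 + x/2)
s((6 - 3)²)*a(-3) = (-7 + (6 - 3)²/2)*(-3) = (-7 + (½)*3²)*(-3) = (-7 + (½)*9)*(-3) = (-7 + 9/2)*(-3) = -5/2*(-3) = 15/2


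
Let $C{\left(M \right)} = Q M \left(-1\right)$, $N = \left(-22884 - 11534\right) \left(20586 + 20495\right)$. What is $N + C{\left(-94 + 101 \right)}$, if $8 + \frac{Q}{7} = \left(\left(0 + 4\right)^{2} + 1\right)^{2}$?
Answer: $-1413939627$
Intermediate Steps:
$Q = 1967$ ($Q = -56 + 7 \left(\left(0 + 4\right)^{2} + 1\right)^{2} = -56 + 7 \left(4^{2} + 1\right)^{2} = -56 + 7 \left(16 + 1\right)^{2} = -56 + 7 \cdot 17^{2} = -56 + 7 \cdot 289 = -56 + 2023 = 1967$)
$N = -1413925858$ ($N = \left(-34418\right) 41081 = -1413925858$)
$C{\left(M \right)} = - 1967 M$ ($C{\left(M \right)} = 1967 M \left(-1\right) = - 1967 M$)
$N + C{\left(-94 + 101 \right)} = -1413925858 - 1967 \left(-94 + 101\right) = -1413925858 - 13769 = -1413939627$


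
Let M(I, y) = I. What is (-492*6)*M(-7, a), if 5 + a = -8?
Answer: 20664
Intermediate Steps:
a = -13 (a = -5 - 8 = -13)
(-492*6)*M(-7, a) = -492*6*(-7) = -82*36*(-7) = -2952*(-7) = 20664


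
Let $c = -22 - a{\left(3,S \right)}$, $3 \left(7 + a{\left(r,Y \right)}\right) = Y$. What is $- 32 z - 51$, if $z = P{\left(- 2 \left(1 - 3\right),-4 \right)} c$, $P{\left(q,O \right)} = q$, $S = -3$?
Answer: $1741$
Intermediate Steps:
$a{\left(r,Y \right)} = -7 + \frac{Y}{3}$
$c = -14$ ($c = -22 - \left(-7 + \frac{1}{3} \left(-3\right)\right) = -22 - \left(-7 - 1\right) = -22 - -8 = -22 + 8 = -14$)
$z = -56$ ($z = - 2 \left(1 - 3\right) \left(-14\right) = \left(-2\right) \left(-2\right) \left(-14\right) = 4 \left(-14\right) = -56$)
$- 32 z - 51 = \left(-32\right) \left(-56\right) - 51 = 1792 - 51 = 1741$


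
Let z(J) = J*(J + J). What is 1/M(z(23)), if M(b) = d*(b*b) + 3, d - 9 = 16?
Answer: 1/27984103 ≈ 3.5735e-8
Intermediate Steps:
d = 25 (d = 9 + 16 = 25)
z(J) = 2*J² (z(J) = J*(2*J) = 2*J²)
M(b) = 3 + 25*b² (M(b) = 25*(b*b) + 3 = 25*b² + 3 = 3 + 25*b²)
1/M(z(23)) = 1/(3 + 25*(2*23²)²) = 1/(3 + 25*(2*529)²) = 1/(3 + 25*1058²) = 1/(3 + 25*1119364) = 1/(3 + 27984100) = 1/27984103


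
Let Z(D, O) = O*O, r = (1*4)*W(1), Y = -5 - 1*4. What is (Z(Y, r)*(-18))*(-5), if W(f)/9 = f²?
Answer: 116640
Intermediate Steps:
W(f) = 9*f²
Y = -9 (Y = -5 - 4 = -9)
r = 36 (r = (1*4)*(9*1²) = 4*(9*1) = 4*9 = 36)
Z(D, O) = O²
(Z(Y, r)*(-18))*(-5) = (36²*(-18))*(-5) = (1296*(-18))*(-5) = -23328*(-5) = 116640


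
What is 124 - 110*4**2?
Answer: -1636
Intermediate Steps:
124 - 110*4**2 = 124 - 110*16 = 124 - 1760 = -1636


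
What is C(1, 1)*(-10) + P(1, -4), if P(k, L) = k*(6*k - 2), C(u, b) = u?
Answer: -6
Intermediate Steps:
P(k, L) = k*(-2 + 6*k)
C(1, 1)*(-10) + P(1, -4) = 1*(-10) + 2*1*(-1 + 3*1) = -10 + 2*1*(-1 + 3) = -10 + 2*1*2 = -10 + 4 = -6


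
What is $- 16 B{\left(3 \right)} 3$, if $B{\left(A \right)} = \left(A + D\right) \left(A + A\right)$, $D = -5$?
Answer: $576$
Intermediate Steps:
$B{\left(A \right)} = 2 A \left(-5 + A\right)$ ($B{\left(A \right)} = \left(A - 5\right) \left(A + A\right) = \left(-5 + A\right) 2 A = 2 A \left(-5 + A\right)$)
$- 16 B{\left(3 \right)} 3 = - 16 \cdot 2 \cdot 3 \left(-5 + 3\right) 3 = - 16 \cdot 2 \cdot 3 \left(-2\right) 3 = \left(-16\right) \left(-12\right) 3 = 192 \cdot 3 = 576$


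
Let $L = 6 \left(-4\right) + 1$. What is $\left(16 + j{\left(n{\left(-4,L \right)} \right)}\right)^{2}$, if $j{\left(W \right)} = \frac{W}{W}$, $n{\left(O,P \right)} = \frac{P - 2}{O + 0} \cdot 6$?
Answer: $289$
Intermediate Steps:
$L = -23$ ($L = -24 + 1 = -23$)
$n{\left(O,P \right)} = \frac{6 \left(-2 + P\right)}{O}$ ($n{\left(O,P \right)} = \frac{-2 + P}{O} 6 = \frac{6 \left(-2 + P\right)}{O}$)
$j{\left(W \right)} = 1$
$\left(16 + j{\left(n{\left(-4,L \right)} \right)}\right)^{2} = \left(16 + 1\right)^{2} = 17^{2} = 289$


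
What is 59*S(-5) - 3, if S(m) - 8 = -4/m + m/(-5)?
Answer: 2876/5 ≈ 575.20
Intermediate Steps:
S(m) = 8 - 4/m - m/5 (S(m) = 8 + (-4/m + m/(-5)) = 8 + (-4/m + m*(-⅕)) = 8 + (-4/m - m/5) = 8 - 4/m - m/5)
59*S(-5) - 3 = 59*(8 - 4/(-5) - ⅕*(-5)) - 3 = 59*(8 - 4*(-⅕) + 1) - 3 = 59*(8 + ⅘ + 1) - 3 = 59*(49/5) - 3 = 2891/5 - 3 = 2876/5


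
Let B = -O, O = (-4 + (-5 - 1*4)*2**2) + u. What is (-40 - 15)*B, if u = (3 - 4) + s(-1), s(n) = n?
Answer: -2310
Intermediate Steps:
u = -2 (u = (3 - 4) - 1 = -1 - 1 = -2)
O = -42 (O = (-4 + (-5 - 1*4)*2**2) - 2 = (-4 + (-5 - 4)*4) - 2 = (-4 - 9*4) - 2 = (-4 - 36) - 2 = -40 - 2 = -42)
B = 42 (B = -1*(-42) = 42)
(-40 - 15)*B = (-40 - 15)*42 = -55*42 = -2310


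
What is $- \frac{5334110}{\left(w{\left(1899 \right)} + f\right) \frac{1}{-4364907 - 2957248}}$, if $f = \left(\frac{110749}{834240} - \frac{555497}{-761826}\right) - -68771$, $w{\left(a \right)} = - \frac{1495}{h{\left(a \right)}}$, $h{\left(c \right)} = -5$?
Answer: $\frac{1379034655741523610544000}{2438760601355653} \approx 5.6547 \cdot 10^{8}$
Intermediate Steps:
$w{\left(a \right)} = 299$ ($w{\left(a \right)} = - \frac{1495}{-5} = \left(-1495\right) \left(- \frac{1}{5}\right) = 299$)
$f = \frac{2428203480747333}{35308095680}$ ($f = \left(110749 \cdot \frac{1}{834240} - - \frac{555497}{761826}\right) + 68771 = \left(\frac{110749}{834240} + \frac{555497}{761826}\right) + 68771 = \frac{30432738053}{35308095680} + 68771 = \frac{2428203480747333}{35308095680} \approx 68772.0$)
$- \frac{5334110}{\left(w{\left(1899 \right)} + f\right) \frac{1}{-4364907 - 2957248}} = - \frac{5334110}{\left(299 + \frac{2428203480747333}{35308095680}\right) \frac{1}{-4364907 - 2957248}} = - \frac{5334110}{\frac{2438760601355653}{35308095680} \frac{1}{-7322155}} = - \frac{5334110}{\frac{2438760601355653}{35308095680} \left(- \frac{1}{7322155}\right)} = - \frac{5334110}{- \frac{2438760601355653}{258531349323790400}} = \left(-5334110\right) \left(- \frac{258531349323790400}{2438760601355653}\right) = \frac{1379034655741523610544000}{2438760601355653}$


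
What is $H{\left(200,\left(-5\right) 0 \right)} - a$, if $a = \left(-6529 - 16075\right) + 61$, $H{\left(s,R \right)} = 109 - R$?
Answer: $22652$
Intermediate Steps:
$a = -22543$ ($a = -22604 + 61 = -22543$)
$H{\left(200,\left(-5\right) 0 \right)} - a = \left(109 - \left(-5\right) 0\right) - -22543 = \left(109 - 0\right) + 22543 = \left(109 + 0\right) + 22543 = 109 + 22543 = 22652$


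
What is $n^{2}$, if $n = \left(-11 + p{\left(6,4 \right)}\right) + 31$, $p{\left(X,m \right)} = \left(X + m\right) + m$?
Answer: $1156$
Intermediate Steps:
$p{\left(X,m \right)} = X + 2 m$
$n = 34$ ($n = \left(-11 + \left(6 + 2 \cdot 4\right)\right) + 31 = \left(-11 + \left(6 + 8\right)\right) + 31 = \left(-11 + 14\right) + 31 = 3 + 31 = 34$)
$n^{2} = 34^{2} = 1156$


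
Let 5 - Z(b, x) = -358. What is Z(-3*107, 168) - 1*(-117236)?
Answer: 117599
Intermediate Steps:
Z(b, x) = 363 (Z(b, x) = 5 - 1*(-358) = 5 + 358 = 363)
Z(-3*107, 168) - 1*(-117236) = 363 - 1*(-117236) = 363 + 117236 = 117599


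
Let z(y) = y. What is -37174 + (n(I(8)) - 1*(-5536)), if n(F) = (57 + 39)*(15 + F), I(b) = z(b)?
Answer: -29430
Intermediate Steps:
I(b) = b
n(F) = 1440 + 96*F (n(F) = 96*(15 + F) = 1440 + 96*F)
-37174 + (n(I(8)) - 1*(-5536)) = -37174 + ((1440 + 96*8) - 1*(-5536)) = -37174 + ((1440 + 768) + 5536) = -37174 + (2208 + 5536) = -37174 + 7744 = -29430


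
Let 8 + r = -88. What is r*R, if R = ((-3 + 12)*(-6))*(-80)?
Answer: -414720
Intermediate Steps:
r = -96 (r = -8 - 88 = -96)
R = 4320 (R = (9*(-6))*(-80) = -54*(-80) = 4320)
r*R = -96*4320 = -414720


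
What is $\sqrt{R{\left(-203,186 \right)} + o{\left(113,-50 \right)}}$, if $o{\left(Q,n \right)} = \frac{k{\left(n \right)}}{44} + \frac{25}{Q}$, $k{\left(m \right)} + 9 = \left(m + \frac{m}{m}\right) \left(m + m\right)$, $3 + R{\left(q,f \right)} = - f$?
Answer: $\frac{5 i \sqrt{19188191}}{2486} \approx 8.8102 i$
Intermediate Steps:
$R{\left(q,f \right)} = -3 - f$
$k{\left(m \right)} = -9 + 2 m \left(1 + m\right)$ ($k{\left(m \right)} = -9 + \left(m + \frac{m}{m}\right) \left(m + m\right) = -9 + \left(m + 1\right) 2 m = -9 + \left(1 + m\right) 2 m = -9 + 2 m \left(1 + m\right)$)
$o{\left(Q,n \right)} = - \frac{9}{44} + \frac{25}{Q} + \frac{n}{22} + \frac{n^{2}}{22}$ ($o{\left(Q,n \right)} = \frac{-9 + 2 n + 2 n^{2}}{44} + \frac{25}{Q} = \left(-9 + 2 n + 2 n^{2}\right) \frac{1}{44} + \frac{25}{Q} = \left(- \frac{9}{44} + \frac{n}{22} + \frac{n^{2}}{22}\right) + \frac{25}{Q} = - \frac{9}{44} + \frac{25}{Q} + \frac{n}{22} + \frac{n^{2}}{22}$)
$\sqrt{R{\left(-203,186 \right)} + o{\left(113,-50 \right)}} = \sqrt{\left(-3 - 186\right) + \left(- \frac{9}{44} + \frac{25}{113} + \frac{1}{22} \left(-50\right) + \frac{\left(-50\right)^{2}}{22}\right)} = \sqrt{\left(-3 - 186\right) + \left(- \frac{9}{44} + 25 \cdot \frac{1}{113} - \frac{25}{11} + \frac{1}{22} \cdot 2500\right)} = \sqrt{-189 + \left(- \frac{9}{44} + \frac{25}{113} - \frac{25}{11} + \frac{1250}{11}\right)} = \sqrt{-189 + \frac{553783}{4972}} = \sqrt{- \frac{385925}{4972}} = \frac{5 i \sqrt{19188191}}{2486}$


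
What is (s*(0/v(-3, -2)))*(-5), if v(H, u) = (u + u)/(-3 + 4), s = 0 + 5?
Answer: 0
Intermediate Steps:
s = 5
v(H, u) = 2*u (v(H, u) = (2*u)/1 = (2*u)*1 = 2*u)
(s*(0/v(-3, -2)))*(-5) = (5*(0/((2*(-2)))))*(-5) = (5*(0/(-4)))*(-5) = (5*(0*(-¼)))*(-5) = (5*0)*(-5) = 0*(-5) = 0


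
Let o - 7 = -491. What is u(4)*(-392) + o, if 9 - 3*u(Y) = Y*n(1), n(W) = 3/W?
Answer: -92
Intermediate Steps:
o = -484 (o = 7 - 491 = -484)
u(Y) = 3 - Y (u(Y) = 3 - Y*3/1/3 = 3 - Y*3*1/3 = 3 - Y*3/3 = 3 - Y)
u(4)*(-392) + o = (3 - 1*4)*(-392) - 484 = (3 - 4)*(-392) - 484 = -1*(-392) - 484 = 392 - 484 = -92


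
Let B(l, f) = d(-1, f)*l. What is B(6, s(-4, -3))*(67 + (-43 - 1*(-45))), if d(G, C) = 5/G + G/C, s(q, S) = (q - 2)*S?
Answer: -2093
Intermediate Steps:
s(q, S) = S*(-2 + q) (s(q, S) = (-2 + q)*S = S*(-2 + q))
B(l, f) = l*(-5 - 1/f) (B(l, f) = (5/(-1) - 1/f)*l = (5*(-1) - 1/f)*l = (-5 - 1/f)*l = l*(-5 - 1/f))
B(6, s(-4, -3))*(67 + (-43 - 1*(-45))) = (-5*6 - 1*6/(-3*(-2 - 4)))*(67 + (-43 - 1*(-45))) = (-30 - 1*6/(-3*(-6)))*(67 + (-43 + 45)) = (-30 - 1*6/18)*(67 + 2) = (-30 - 1*6*1/18)*69 = (-30 - ⅓)*69 = -91/3*69 = -2093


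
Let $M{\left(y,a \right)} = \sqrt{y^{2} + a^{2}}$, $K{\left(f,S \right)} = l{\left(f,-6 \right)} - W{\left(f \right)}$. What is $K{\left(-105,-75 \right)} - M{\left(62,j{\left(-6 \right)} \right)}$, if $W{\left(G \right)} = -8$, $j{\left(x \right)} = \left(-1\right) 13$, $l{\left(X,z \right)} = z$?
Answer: $2 - \sqrt{4013} \approx -61.348$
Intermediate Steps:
$j{\left(x \right)} = -13$
$K{\left(f,S \right)} = 2$ ($K{\left(f,S \right)} = -6 - -8 = -6 + 8 = 2$)
$M{\left(y,a \right)} = \sqrt{a^{2} + y^{2}}$
$K{\left(-105,-75 \right)} - M{\left(62,j{\left(-6 \right)} \right)} = 2 - \sqrt{\left(-13\right)^{2} + 62^{2}} = 2 - \sqrt{169 + 3844} = 2 - \sqrt{4013}$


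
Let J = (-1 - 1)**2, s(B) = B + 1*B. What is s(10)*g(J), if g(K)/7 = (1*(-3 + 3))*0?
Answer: 0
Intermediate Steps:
s(B) = 2*B (s(B) = B + B = 2*B)
J = 4 (J = (-2)**2 = 4)
g(K) = 0 (g(K) = 7*((1*(-3 + 3))*0) = 7*((1*0)*0) = 7*(0*0) = 7*0 = 0)
s(10)*g(J) = (2*10)*0 = 20*0 = 0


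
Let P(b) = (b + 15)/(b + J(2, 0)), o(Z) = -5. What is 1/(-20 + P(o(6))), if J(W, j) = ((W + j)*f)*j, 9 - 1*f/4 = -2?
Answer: -1/22 ≈ -0.045455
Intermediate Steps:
f = 44 (f = 36 - 4*(-2) = 36 + 8 = 44)
J(W, j) = j*(44*W + 44*j) (J(W, j) = ((W + j)*44)*j = (44*W + 44*j)*j = j*(44*W + 44*j))
P(b) = (15 + b)/b (P(b) = (b + 15)/(b + 44*0*(2 + 0)) = (15 + b)/(b + 44*0*2) = (15 + b)/(b + 0) = (15 + b)/b)
1/(-20 + P(o(6))) = 1/(-20 + (15 - 5)/(-5)) = 1/(-20 - 1/5*10) = 1/(-20 - 2) = 1/(-22) = -1/22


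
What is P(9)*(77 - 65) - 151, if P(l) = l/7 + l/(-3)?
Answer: -1201/7 ≈ -171.57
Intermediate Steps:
P(l) = -4*l/21 (P(l) = l*(⅐) + l*(-⅓) = l/7 - l/3 = -4*l/21)
P(9)*(77 - 65) - 151 = (-4/21*9)*(77 - 65) - 151 = -12/7*12 - 151 = -144/7 - 151 = -1201/7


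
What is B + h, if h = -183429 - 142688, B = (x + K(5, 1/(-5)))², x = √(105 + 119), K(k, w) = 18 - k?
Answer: -325724 + 104*√14 ≈ -3.2534e+5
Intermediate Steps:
x = 4*√14 (x = √224 = 4*√14 ≈ 14.967)
B = (13 + 4*√14)² (B = (4*√14 + (18 - 1*5))² = (4*√14 + (18 - 5))² = (4*√14 + 13)² = (13 + 4*√14)² ≈ 782.13)
h = -326117
B + h = (393 + 104*√14) - 326117 = -325724 + 104*√14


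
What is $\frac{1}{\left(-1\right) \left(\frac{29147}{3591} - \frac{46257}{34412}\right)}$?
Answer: $- \frac{17653356}{119556811} \approx -0.14766$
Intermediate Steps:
$\frac{1}{\left(-1\right) \left(\frac{29147}{3591} - \frac{46257}{34412}\right)} = \frac{1}{\left(-1\right) \frac{119556811}{17653356}} = \frac{1}{- \frac{119556811}{17653356}} = - \frac{17653356}{119556811}$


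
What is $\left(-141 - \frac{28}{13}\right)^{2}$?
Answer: $\frac{3463321}{169} \approx 20493.0$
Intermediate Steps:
$\left(-141 - \frac{28}{13}\right)^{2} = \left(- \frac{1861}{13}\right)^{2} = \frac{3463321}{169}$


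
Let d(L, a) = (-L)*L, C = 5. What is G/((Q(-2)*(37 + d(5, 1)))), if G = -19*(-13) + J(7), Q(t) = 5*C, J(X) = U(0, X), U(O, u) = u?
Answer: 127/150 ≈ 0.84667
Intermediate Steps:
J(X) = X
d(L, a) = -L²
Q(t) = 25 (Q(t) = 5*5 = 25)
G = 254 (G = -19*(-13) + 7 = 247 + 7 = 254)
G/((Q(-2)*(37 + d(5, 1)))) = 254/((25*(37 - 1*5²))) = 254/((25*(37 - 1*25))) = 254/((25*(37 - 25))) = 254/((25*12)) = 254/300 = 254*(1/300) = 127/150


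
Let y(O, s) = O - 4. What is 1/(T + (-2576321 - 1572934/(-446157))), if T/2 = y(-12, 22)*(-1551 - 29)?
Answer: -446157/1126884377543 ≈ -3.9592e-7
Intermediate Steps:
y(O, s) = -4 + O
T = 50560 (T = 2*((-4 - 12)*(-1551 - 29)) = 2*(-16*(-1580)) = 2*25280 = 50560)
1/(T + (-2576321 - 1572934/(-446157))) = 1/(50560 + (-2576321 - 1572934/(-446157))) = 1/(50560 + (-2576321 - 1572934*(-1/446157))) = 1/(50560 + (-2576321 + 1572934/446157)) = 1/(50560 - 1149442075463/446157) = 1/(-1126884377543/446157) = -446157/1126884377543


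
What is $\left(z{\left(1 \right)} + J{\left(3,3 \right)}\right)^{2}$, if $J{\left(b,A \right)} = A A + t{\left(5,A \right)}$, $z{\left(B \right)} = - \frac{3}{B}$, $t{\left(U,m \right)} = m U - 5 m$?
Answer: $36$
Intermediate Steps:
$t{\left(U,m \right)} = - 5 m + U m$ ($t{\left(U,m \right)} = U m - 5 m = - 5 m + U m$)
$J{\left(b,A \right)} = A^{2}$ ($J{\left(b,A \right)} = A A + A \left(-5 + 5\right) = A^{2} + A 0 = A^{2} + 0 = A^{2}$)
$\left(z{\left(1 \right)} + J{\left(3,3 \right)}\right)^{2} = \left(- \frac{3}{1} + 3^{2}\right)^{2} = \left(\left(-3\right) 1 + 9\right)^{2} = \left(-3 + 9\right)^{2} = 6^{2} = 36$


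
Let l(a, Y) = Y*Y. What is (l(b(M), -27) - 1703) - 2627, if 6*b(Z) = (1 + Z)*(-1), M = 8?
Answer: -3601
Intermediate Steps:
b(Z) = -⅙ - Z/6 (b(Z) = ((1 + Z)*(-1))/6 = (-1 - Z)/6 = -⅙ - Z/6)
l(a, Y) = Y²
(l(b(M), -27) - 1703) - 2627 = ((-27)² - 1703) - 2627 = (729 - 1703) - 2627 = -974 - 2627 = -3601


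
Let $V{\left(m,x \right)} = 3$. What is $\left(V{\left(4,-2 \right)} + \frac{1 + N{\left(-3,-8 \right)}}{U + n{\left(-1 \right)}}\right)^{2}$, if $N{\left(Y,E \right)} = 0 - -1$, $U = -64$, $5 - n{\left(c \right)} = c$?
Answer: $\frac{7396}{841} \approx 8.7943$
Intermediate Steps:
$n{\left(c \right)} = 5 - c$
$N{\left(Y,E \right)} = 1$ ($N{\left(Y,E \right)} = 0 + 1 = 1$)
$\left(V{\left(4,-2 \right)} + \frac{1 + N{\left(-3,-8 \right)}}{U + n{\left(-1 \right)}}\right)^{2} = \left(3 + \frac{1 + 1}{-64 + \left(5 - -1\right)}\right)^{2} = \left(3 + \frac{2}{-64 + \left(5 + 1\right)}\right)^{2} = \left(3 + \frac{2}{-64 + 6}\right)^{2} = \left(3 + \frac{2}{-58}\right)^{2} = \left(3 + 2 \left(- \frac{1}{58}\right)\right)^{2} = \left(3 - \frac{1}{29}\right)^{2} = \left(\frac{86}{29}\right)^{2} = \frac{7396}{841}$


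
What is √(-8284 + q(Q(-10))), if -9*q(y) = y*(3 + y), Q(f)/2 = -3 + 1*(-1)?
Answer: 2*I*√18649/3 ≈ 91.041*I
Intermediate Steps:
Q(f) = -8 (Q(f) = 2*(-3 + 1*(-1)) = 2*(-3 - 1) = 2*(-4) = -8)
q(y) = -y*(3 + y)/9
√(-8284 + q(Q(-10))) = √(-8284 - ⅑*(-8)*(3 - 8)) = √(-8284 - ⅑*(-8)*(-5)) = √(-8284 - 40/9) = √(-74596/9) = 2*I*√18649/3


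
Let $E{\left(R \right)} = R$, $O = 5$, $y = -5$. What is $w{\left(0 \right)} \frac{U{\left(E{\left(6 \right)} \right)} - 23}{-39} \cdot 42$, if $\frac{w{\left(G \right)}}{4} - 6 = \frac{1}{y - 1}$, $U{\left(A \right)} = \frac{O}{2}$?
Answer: $\frac{20090}{39} \approx 515.13$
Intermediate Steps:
$U{\left(A \right)} = \frac{5}{2}$
$w{\left(G \right)} = \frac{70}{3}$ ($w{\left(G \right)} = 24 + \frac{4}{-5 - 1} = 24 + \frac{4}{-6} = 24 + 4 \left(- \frac{1}{6}\right) = 24 - \frac{2}{3} = \frac{70}{3}$)
$w{\left(0 \right)} \frac{U{\left(E{\left(6 \right)} \right)} - 23}{-39} \cdot 42 = \frac{70 \frac{\frac{5}{2} - 23}{-39}}{3} \cdot 42 = \frac{70 \left(\left(- \frac{41}{2}\right) \left(- \frac{1}{39}\right)\right)}{3} \cdot 42 = \frac{70}{3} \cdot \frac{41}{78} \cdot 42 = \frac{1435}{117} \cdot 42 = \frac{20090}{39}$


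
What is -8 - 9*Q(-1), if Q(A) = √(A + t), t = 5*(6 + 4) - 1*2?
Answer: -8 - 9*√47 ≈ -69.701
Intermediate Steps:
t = 48 (t = 5*10 - 2 = 50 - 2 = 48)
Q(A) = √(48 + A) (Q(A) = √(A + 48) = √(48 + A))
-8 - 9*Q(-1) = -8 - 9*√(48 - 1) = -8 - 9*√47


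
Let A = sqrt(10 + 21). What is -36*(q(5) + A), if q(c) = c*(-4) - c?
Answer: 900 - 36*sqrt(31) ≈ 699.56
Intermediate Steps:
q(c) = -5*c (q(c) = -4*c - c = -5*c)
A = sqrt(31) ≈ 5.5678
-36*(q(5) + A) = -36*(-5*5 + sqrt(31)) = -36*(-25 + sqrt(31)) = 900 - 36*sqrt(31)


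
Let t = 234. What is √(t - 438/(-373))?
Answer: 2*√8179890/373 ≈ 15.335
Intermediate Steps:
√(t - 438/(-373)) = √(234 - 438/(-373)) = √(234 - 438*(-1/373)) = √(234 + 438/373) = √(87720/373) = 2*√8179890/373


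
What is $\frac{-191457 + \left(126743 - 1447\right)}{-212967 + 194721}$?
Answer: $\frac{66161}{18246} \approx 3.6261$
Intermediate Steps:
$\frac{-191457 + \left(126743 - 1447\right)}{-212967 + 194721} = \frac{-191457 + 125296}{-18246} = \left(-66161\right) \left(- \frac{1}{18246}\right) = \frac{66161}{18246}$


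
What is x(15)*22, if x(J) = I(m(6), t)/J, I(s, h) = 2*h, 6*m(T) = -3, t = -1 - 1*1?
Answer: -88/15 ≈ -5.8667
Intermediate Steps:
t = -2 (t = -1 - 1 = -2)
m(T) = -½ (m(T) = (⅙)*(-3) = -½)
x(J) = -4/J (x(J) = (2*(-2))/J = -4/J)
x(15)*22 = -4/15*22 = -88/15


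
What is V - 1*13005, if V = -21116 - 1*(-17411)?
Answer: -16710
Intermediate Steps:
V = -3705 (V = -21116 + 17411 = -3705)
V - 1*13005 = -3705 - 1*13005 = -3705 - 13005 = -16710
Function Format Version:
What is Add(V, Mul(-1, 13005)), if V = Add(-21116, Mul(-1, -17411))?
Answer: -16710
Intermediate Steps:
V = -3705 (V = Add(-21116, 17411) = -3705)
Add(V, Mul(-1, 13005)) = Add(-3705, Mul(-1, 13005)) = Add(-3705, -13005) = -16710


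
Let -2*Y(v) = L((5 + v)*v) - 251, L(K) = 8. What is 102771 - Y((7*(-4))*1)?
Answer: 205299/2 ≈ 1.0265e+5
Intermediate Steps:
Y(v) = 243/2 (Y(v) = -(8 - 251)/2 = -½*(-243) = 243/2)
102771 - Y((7*(-4))*1) = 102771 - 1*243/2 = 102771 - 243/2 = 205299/2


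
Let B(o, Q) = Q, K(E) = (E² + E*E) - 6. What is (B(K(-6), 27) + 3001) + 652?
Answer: 3680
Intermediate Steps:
K(E) = -6 + 2*E² (K(E) = (E² + E²) - 6 = 2*E² - 6 = -6 + 2*E²)
(B(K(-6), 27) + 3001) + 652 = (27 + 3001) + 652 = 3028 + 652 = 3680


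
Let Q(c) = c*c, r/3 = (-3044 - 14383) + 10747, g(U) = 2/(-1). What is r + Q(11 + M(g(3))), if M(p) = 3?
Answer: -19844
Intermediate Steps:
g(U) = -2 (g(U) = 2*(-1) = -2)
r = -20040 (r = 3*((-3044 - 14383) + 10747) = 3*(-17427 + 10747) = 3*(-6680) = -20040)
Q(c) = c**2
r + Q(11 + M(g(3))) = -20040 + (11 + 3)**2 = -20040 + 14**2 = -20040 + 196 = -19844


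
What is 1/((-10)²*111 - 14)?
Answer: 1/11086 ≈ 9.0204e-5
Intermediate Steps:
1/((-10)²*111 - 14) = 1/(100*111 - 14) = 1/(11100 - 14) = 1/11086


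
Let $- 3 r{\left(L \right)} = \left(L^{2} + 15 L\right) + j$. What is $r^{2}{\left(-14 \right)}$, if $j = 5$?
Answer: $9$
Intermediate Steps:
$r{\left(L \right)} = - \frac{5}{3} - 5 L - \frac{L^{2}}{3}$ ($r{\left(L \right)} = - \frac{\left(L^{2} + 15 L\right) + 5}{3} = - \frac{5 + L^{2} + 15 L}{3} = - \frac{5}{3} - 5 L - \frac{L^{2}}{3}$)
$r^{2}{\left(-14 \right)} = \left(- \frac{5}{3} - -70 - \frac{\left(-14\right)^{2}}{3}\right)^{2} = \left(- \frac{5}{3} + 70 - \frac{196}{3}\right)^{2} = 3^{2} = 9$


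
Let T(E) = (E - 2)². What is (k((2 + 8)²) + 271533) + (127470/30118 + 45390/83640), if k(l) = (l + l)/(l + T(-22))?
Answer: 113333268594531/417375244 ≈ 2.7154e+5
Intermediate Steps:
T(E) = (-2 + E)²
k(l) = 2*l/(576 + l) (k(l) = (l + l)/(l + (-2 - 22)²) = (2*l)/(l + (-24)²) = (2*l)/(l + 576) = (2*l)/(576 + l) = 2*l/(576 + l))
(k((2 + 8)²) + 271533) + (127470/30118 + 45390/83640) = (2*(2 + 8)²/(576 + (2 + 8)²) + 271533) + (127470/30118 + 45390/83640) = (2*10²/(576 + 10²) + 271533) + (127470*(1/30118) + 45390*(1/83640)) = (2*100/(576 + 100) + 271533) + (63735/15059 + 89/164) = (2*100/676 + 271533) + 11792791/2469676 = (2*100*(1/676) + 271533) + 11792791/2469676 = (50/169 + 271533) + 11792791/2469676 = 45889127/169 + 11792791/2469676 = 113333268594531/417375244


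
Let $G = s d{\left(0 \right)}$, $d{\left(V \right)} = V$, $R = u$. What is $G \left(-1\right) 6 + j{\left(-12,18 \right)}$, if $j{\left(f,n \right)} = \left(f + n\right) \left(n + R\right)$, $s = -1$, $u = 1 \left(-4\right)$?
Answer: $84$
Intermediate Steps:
$u = -4$
$R = -4$
$G = 0$ ($G = \left(-1\right) 0 = 0$)
$j{\left(f,n \right)} = \left(-4 + n\right) \left(f + n\right)$ ($j{\left(f,n \right)} = \left(f + n\right) \left(n - 4\right) = \left(f + n\right) \left(-4 + n\right) = \left(-4 + n\right) \left(f + n\right)$)
$G \left(-1\right) 6 + j{\left(-12,18 \right)} = 0 \left(-1\right) 6 - \left(240 - 324\right) = 0 \cdot 6 + \left(324 + 48 - 72 - 216\right) = 0 + 84 = 84$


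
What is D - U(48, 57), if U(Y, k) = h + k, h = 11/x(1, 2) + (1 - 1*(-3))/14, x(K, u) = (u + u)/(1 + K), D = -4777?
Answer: -67757/14 ≈ -4839.8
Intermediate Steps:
x(K, u) = 2*u/(1 + K) (x(K, u) = (2*u)/(1 + K) = 2*u/(1 + K))
h = 81/14 (h = 11/((2*2/(1 + 1))) + (1 - 1*(-3))/14 = 11/((2*2/2)) + (1 + 3)*(1/14) = 11/((2*2*(½))) + 4*(1/14) = 11/2 + 2/7 = 81/14 ≈ 5.7857)
U(Y, k) = 81/14 + k
D - U(48, 57) = -4777 - (81/14 + 57) = -4777 - 1*879/14 = -4777 - 879/14 = -67757/14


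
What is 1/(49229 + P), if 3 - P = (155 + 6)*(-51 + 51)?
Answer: 1/49232 ≈ 2.0312e-5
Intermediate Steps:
P = 3 (P = 3 - (155 + 6)*(-51 + 51) = 3 - 161*0 = 3 - 1*0 = 3 + 0 = 3)
1/(49229 + P) = 1/(49229 + 3) = 1/49232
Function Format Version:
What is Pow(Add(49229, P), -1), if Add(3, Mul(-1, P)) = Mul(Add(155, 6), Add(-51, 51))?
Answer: Rational(1, 49232) ≈ 2.0312e-5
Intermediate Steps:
P = 3 (P = Add(3, Mul(-1, Mul(Add(155, 6), Add(-51, 51)))) = Add(3, Mul(-1, Mul(161, 0))) = Add(3, Mul(-1, 0)) = Add(3, 0) = 3)
Pow(Add(49229, P), -1) = Pow(Add(49229, 3), -1) = Pow(49232, -1) = Rational(1, 49232)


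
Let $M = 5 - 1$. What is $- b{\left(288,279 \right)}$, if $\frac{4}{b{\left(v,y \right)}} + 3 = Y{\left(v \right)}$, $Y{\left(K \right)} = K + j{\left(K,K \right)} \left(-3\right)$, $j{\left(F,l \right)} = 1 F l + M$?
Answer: $\frac{4}{248559} \approx 1.6093 \cdot 10^{-5}$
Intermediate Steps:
$M = 4$ ($M = 5 - 1 = 4$)
$j{\left(F,l \right)} = 4 + F l$ ($j{\left(F,l \right)} = 1 F l + 4 = F l + 4 = 4 + F l$)
$Y{\left(K \right)} = -12 + K - 3 K^{2}$ ($Y{\left(K \right)} = K + \left(4 + K K\right) \left(-3\right) = K + \left(4 + K^{2}\right) \left(-3\right) = K - \left(12 + 3 K^{2}\right) = -12 + K - 3 K^{2}$)
$b{\left(v,y \right)} = \frac{4}{-15 + v - 3 v^{2}}$ ($b{\left(v,y \right)} = \frac{4}{-3 - \left(12 - v + 3 v^{2}\right)} = \frac{4}{-15 + v - 3 v^{2}}$)
$- b{\left(288,279 \right)} = - \frac{-4}{15 - 288 + 3 \cdot 288^{2}} = - \frac{-4}{15 - 288 + 3 \cdot 82944} = - \frac{-4}{15 - 288 + 248832} = - \frac{-4}{248559} = \left(-1\right) \left(- \frac{4}{248559}\right) = \frac{4}{248559}$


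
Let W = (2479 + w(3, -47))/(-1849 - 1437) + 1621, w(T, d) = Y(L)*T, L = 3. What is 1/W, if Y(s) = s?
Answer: 1643/2662059 ≈ 0.00061719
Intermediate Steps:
w(T, d) = 3*T
W = 2662059/1643 (W = (2479 + 3*3)/(-1849 - 1437) + 1621 = (2479 + 9)/(-3286) + 1621 = 2488*(-1/3286) + 1621 = -1244/1643 + 1621 = 2662059/1643 ≈ 1620.2)
1/W = 1/(2662059/1643) = 1643/2662059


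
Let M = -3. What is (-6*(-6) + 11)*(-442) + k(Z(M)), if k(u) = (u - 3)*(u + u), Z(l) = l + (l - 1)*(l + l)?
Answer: -20018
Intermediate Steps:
Z(l) = l + 2*l*(-1 + l) (Z(l) = l + (-1 + l)*(2*l) = l + 2*l*(-1 + l))
k(u) = 2*u*(-3 + u) (k(u) = (-3 + u)*(2*u) = 2*u*(-3 + u))
(-6*(-6) + 11)*(-442) + k(Z(M)) = (-6*(-6) + 11)*(-442) + 2*(-3*(-1 + 2*(-3)))*(-3 - 3*(-1 + 2*(-3))) = (36 + 11)*(-442) + 2*(-3*(-1 - 6))*(-3 - 3*(-1 - 6)) = 47*(-442) + 2*(-3*(-7))*(-3 - 3*(-7)) = -20774 + 2*21*(-3 + 21) = -20774 + 2*21*18 = -20774 + 756 = -20018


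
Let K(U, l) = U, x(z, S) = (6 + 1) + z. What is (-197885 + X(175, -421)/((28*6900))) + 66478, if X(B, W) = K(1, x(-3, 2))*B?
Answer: -145073327/1104 ≈ -1.3141e+5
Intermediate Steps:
x(z, S) = 7 + z
X(B, W) = B (X(B, W) = 1*B = B)
(-197885 + X(175, -421)/((28*6900))) + 66478 = (-197885 + 175/((28*6900))) + 66478 = (-197885 + 175/193200) + 66478 = (-197885 + 175*(1/193200)) + 66478 = (-197885 + 1/1104) + 66478 = -218465039/1104 + 66478 = -145073327/1104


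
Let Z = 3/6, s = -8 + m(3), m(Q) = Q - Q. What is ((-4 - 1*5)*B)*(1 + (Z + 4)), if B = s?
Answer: 396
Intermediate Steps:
m(Q) = 0
s = -8 (s = -8 + 0 = -8)
B = -8
Z = ½ (Z = 3*(⅙) = ½ ≈ 0.50000)
((-4 - 1*5)*B)*(1 + (Z + 4)) = ((-4 - 1*5)*(-8))*(1 + (½ + 4)) = ((-4 - 5)*(-8))*(1 + 9/2) = -9*(-8)*(11/2) = 72*(11/2) = 396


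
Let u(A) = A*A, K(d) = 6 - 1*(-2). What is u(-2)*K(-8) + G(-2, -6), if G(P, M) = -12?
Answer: 20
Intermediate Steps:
K(d) = 8 (K(d) = 6 + 2 = 8)
u(A) = A**2
u(-2)*K(-8) + G(-2, -6) = (-2)**2*8 - 12 = 4*8 - 12 = 32 - 12 = 20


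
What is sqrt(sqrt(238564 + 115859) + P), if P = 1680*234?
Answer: sqrt(393120 + sqrt(354423)) ≈ 627.47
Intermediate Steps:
P = 393120
sqrt(sqrt(238564 + 115859) + P) = sqrt(sqrt(238564 + 115859) + 393120) = sqrt(sqrt(354423) + 393120) = sqrt(393120 + sqrt(354423))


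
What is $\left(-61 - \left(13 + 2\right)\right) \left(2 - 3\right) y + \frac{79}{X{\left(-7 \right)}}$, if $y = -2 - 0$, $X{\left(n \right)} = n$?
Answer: $- \frac{1143}{7} \approx -163.29$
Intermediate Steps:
$y = -2$ ($y = -2 + 0 = -2$)
$\left(-61 - \left(13 + 2\right)\right) \left(2 - 3\right) y + \frac{79}{X{\left(-7 \right)}} = \left(-61 - \left(13 + 2\right)\right) \left(2 - 3\right) \left(-2\right) + \frac{79}{-7} = \left(-61 - 15\right) \left(\left(-1\right) \left(-2\right)\right) + 79 \left(- \frac{1}{7}\right) = \left(-61 - 15\right) 2 - \frac{79}{7} = \left(-76\right) 2 - \frac{79}{7} = -152 - \frac{79}{7} = - \frac{1143}{7}$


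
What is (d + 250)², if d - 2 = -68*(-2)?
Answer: 150544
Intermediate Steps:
d = 138 (d = 2 - 68*(-2) = 2 + 136 = 138)
(d + 250)² = (138 + 250)² = 388² = 150544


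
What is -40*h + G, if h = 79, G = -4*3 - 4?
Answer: -3176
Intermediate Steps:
G = -16 (G = -12 - 4 = -16)
-40*h + G = -40*79 - 16 = -3160 - 16 = -3176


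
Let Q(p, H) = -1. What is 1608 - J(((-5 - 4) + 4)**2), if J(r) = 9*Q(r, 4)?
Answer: 1617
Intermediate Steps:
J(r) = -9 (J(r) = 9*(-1) = -9)
1608 - J(((-5 - 4) + 4)**2) = 1608 - 1*(-9) = 1608 + 9 = 1617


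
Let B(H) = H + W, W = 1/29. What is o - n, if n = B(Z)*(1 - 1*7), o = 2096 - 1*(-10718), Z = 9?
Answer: 373178/29 ≈ 12868.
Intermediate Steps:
W = 1/29 ≈ 0.034483
o = 12814 (o = 2096 + 10718 = 12814)
B(H) = 1/29 + H (B(H) = H + 1/29 = 1/29 + H)
n = -1572/29 (n = (1/29 + 9)*(1 - 1*7) = 262*(1 - 7)/29 = (262/29)*(-6) = -1572/29 ≈ -54.207)
o - n = 12814 - 1*(-1572/29) = 12814 + 1572/29 = 373178/29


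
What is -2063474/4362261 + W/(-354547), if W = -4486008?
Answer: 18837539227810/1546626550767 ≈ 12.180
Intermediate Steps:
-2063474/4362261 + W/(-354547) = -2063474/4362261 - 4486008/(-354547) = -2063474*1/4362261 - 4486008*(-1/354547) = -2063474/4362261 + 4486008/354547 = 18837539227810/1546626550767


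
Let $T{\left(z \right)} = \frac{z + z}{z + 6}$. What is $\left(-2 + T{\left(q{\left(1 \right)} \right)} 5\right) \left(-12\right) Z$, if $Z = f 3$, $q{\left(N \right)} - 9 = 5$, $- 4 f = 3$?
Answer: $135$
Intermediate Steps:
$f = - \frac{3}{4}$ ($f = \left(- \frac{1}{4}\right) 3 = - \frac{3}{4} \approx -0.75$)
$q{\left(N \right)} = 14$ ($q{\left(N \right)} = 9 + 5 = 14$)
$T{\left(z \right)} = \frac{2 z}{6 + z}$
$Z = - \frac{9}{4}$ ($Z = \left(- \frac{3}{4}\right) 3 = - \frac{9}{4} \approx -2.25$)
$\left(-2 + T{\left(q{\left(1 \right)} \right)} 5\right) \left(-12\right) Z = \left(-2 + 2 \cdot 14 \frac{1}{6 + 14} \cdot 5\right) \left(-12\right) \left(- \frac{9}{4}\right) = \left(-2 + 2 \cdot 14 \cdot \frac{1}{20} \cdot 5\right) \left(-12\right) \left(- \frac{9}{4}\right) = \left(-2 + \frac{7}{5} \cdot 5\right) \left(-12\right) \left(- \frac{9}{4}\right) = \left(-2 + 7\right) \left(-12\right) \left(- \frac{9}{4}\right) = 5 \left(-12\right) \left(- \frac{9}{4}\right) = \left(-60\right) \left(- \frac{9}{4}\right) = 135$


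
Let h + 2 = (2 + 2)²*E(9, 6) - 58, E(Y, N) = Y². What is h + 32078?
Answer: 33314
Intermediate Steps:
h = 1236 (h = -2 + ((2 + 2)²*9² - 58) = -2 + (4²*81 - 58) = -2 + (16*81 - 58) = -2 + (1296 - 58) = -2 + 1238 = 1236)
h + 32078 = 1236 + 32078 = 33314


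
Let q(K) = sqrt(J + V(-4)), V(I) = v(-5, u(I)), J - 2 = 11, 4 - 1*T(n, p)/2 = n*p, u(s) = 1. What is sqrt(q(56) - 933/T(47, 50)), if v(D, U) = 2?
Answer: sqrt(121601 + 611524*sqrt(15))/782 ≈ 2.0179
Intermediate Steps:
T(n, p) = 8 - 2*n*p
J = 13 (J = 2 + 11 = 13)
V(I) = 2
q(K) = sqrt(15) (q(K) = sqrt(13 + 2) = sqrt(15))
sqrt(q(56) - 933/T(47, 50)) = sqrt(sqrt(15) - 933/(8 - 2*47*50)) = sqrt(sqrt(15) - 933/(8 - 4700)) = sqrt(sqrt(15) - 933/(-4692)) = sqrt(sqrt(15) - 933*(-1/4692)) = sqrt(sqrt(15) + 311/1564) = sqrt(311/1564 + sqrt(15))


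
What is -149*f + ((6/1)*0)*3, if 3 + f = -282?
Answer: 42465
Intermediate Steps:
f = -285 (f = -3 - 282 = -285)
-149*f + ((6/1)*0)*3 = -149*(-285) + ((6/1)*0)*3 = 42465 + ((6*1)*0)*3 = 42465 + (6*0)*3 = 42465 + 0*3 = 42465 + 0 = 42465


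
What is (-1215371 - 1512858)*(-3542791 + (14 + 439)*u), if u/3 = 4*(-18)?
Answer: 9932496898331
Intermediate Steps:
u = -216 (u = 3*(4*(-18)) = 3*(-72) = -216)
(-1215371 - 1512858)*(-3542791 + (14 + 439)*u) = (-1215371 - 1512858)*(-3542791 + (14 + 439)*(-216)) = -2728229*(-3542791 + 453*(-216)) = -2728229*(-3542791 - 97848) = -2728229*(-3640639) = 9932496898331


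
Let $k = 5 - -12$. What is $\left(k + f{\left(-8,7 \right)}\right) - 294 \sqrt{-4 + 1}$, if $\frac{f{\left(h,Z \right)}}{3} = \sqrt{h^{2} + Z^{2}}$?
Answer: $17 + 3 \sqrt{113} - 294 i \sqrt{3} \approx 48.89 - 509.22 i$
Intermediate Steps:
$k = 17$ ($k = 5 + 12 = 17$)
$f{\left(h,Z \right)} = 3 \sqrt{Z^{2} + h^{2}}$ ($f{\left(h,Z \right)} = 3 \sqrt{h^{2} + Z^{2}} = 3 \sqrt{Z^{2} + h^{2}}$)
$\left(k + f{\left(-8,7 \right)}\right) - 294 \sqrt{-4 + 1} = \left(17 + 3 \sqrt{7^{2} + \left(-8\right)^{2}}\right) - 294 \sqrt{-4 + 1} = \left(17 + 3 \sqrt{49 + 64}\right) - 294 \sqrt{-3} = \left(17 + 3 \sqrt{113}\right) - 294 i \sqrt{3} = 17 + 3 \sqrt{113} - 294 i \sqrt{3}$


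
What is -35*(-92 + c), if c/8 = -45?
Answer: 15820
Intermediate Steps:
c = -360 (c = 8*(-45) = -360)
-35*(-92 + c) = -35*(-92 - 360) = -35*(-452) = 15820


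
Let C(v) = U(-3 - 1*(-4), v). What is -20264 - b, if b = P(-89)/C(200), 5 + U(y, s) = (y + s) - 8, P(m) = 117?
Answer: -3809749/188 ≈ -20265.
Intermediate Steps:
U(y, s) = -13 + s + y (U(y, s) = -5 + ((y + s) - 8) = -5 + ((s + y) - 8) = -5 + (-8 + s + y) = -13 + s + y)
C(v) = -12 + v (C(v) = -13 + v + (-3 - 1*(-4)) = -13 + v + (-3 + 4) = -13 + v + 1 = -12 + v)
b = 117/188 (b = 117/(-12 + 200) = 117/188 ≈ 0.62234)
-20264 - b = -20264 - 1*117/188 = -20264 - 117/188 = -3809749/188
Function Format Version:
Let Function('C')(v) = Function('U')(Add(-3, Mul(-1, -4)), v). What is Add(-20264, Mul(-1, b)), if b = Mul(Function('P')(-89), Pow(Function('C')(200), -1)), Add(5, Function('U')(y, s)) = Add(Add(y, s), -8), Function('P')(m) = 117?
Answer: Rational(-3809749, 188) ≈ -20265.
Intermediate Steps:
Function('U')(y, s) = Add(-13, s, y) (Function('U')(y, s) = Add(-5, Add(Add(y, s), -8)) = Add(-5, Add(Add(s, y), -8)) = Add(-5, Add(-8, s, y)) = Add(-13, s, y))
Function('C')(v) = Add(-12, v) (Function('C')(v) = Add(-13, v, Add(-3, Mul(-1, -4))) = Add(-13, v, Add(-3, 4)) = Add(-13, v, 1) = Add(-12, v))
b = Rational(117, 188) (b = Mul(117, Pow(Add(-12, 200), -1)) = Mul(117, Pow(188, -1)) = Mul(117, Rational(1, 188)) = Rational(117, 188) ≈ 0.62234)
Add(-20264, Mul(-1, b)) = Add(-20264, Mul(-1, Rational(117, 188))) = Add(-20264, Rational(-117, 188)) = Rational(-3809749, 188)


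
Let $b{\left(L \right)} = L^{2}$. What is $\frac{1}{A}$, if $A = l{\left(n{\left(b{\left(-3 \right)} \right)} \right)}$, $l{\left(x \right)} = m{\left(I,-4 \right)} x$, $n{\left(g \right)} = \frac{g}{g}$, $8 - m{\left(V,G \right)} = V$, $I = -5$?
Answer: $\frac{1}{13} \approx 0.076923$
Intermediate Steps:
$m{\left(V,G \right)} = 8 - V$
$n{\left(g \right)} = 1$
$l{\left(x \right)} = 13 x$ ($l{\left(x \right)} = \left(8 - -5\right) x = \left(8 + 5\right) x = 13 x$)
$A = 13$ ($A = 13 \cdot 1 = 13$)
$\frac{1}{A} = \frac{1}{13}$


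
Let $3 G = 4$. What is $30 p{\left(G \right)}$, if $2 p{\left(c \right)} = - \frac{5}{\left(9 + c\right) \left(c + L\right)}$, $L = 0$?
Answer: $- \frac{675}{124} \approx -5.4436$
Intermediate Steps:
$G = \frac{4}{3}$ ($G = \frac{1}{3} \cdot 4 = \frac{4}{3} \approx 1.3333$)
$p{\left(c \right)} = - \frac{5}{2 c \left(9 + c\right)}$ ($p{\left(c \right)} = \frac{\left(-5\right) \frac{1}{\left(9 + c\right) \left(c + 0\right)}}{2} = \frac{\left(-5\right) \frac{1}{\left(9 + c\right) c}}{2} = \frac{\left(-5\right) \frac{1}{c \left(9 + c\right)}}{2} = \frac{\left(-5\right) \frac{1}{c} \frac{1}{9 + c}}{2} = - \frac{5}{2 c \left(9 + c\right)}$)
$30 p{\left(G \right)} = 30 \left(- \frac{5}{2 \cdot \frac{4}{3} \left(9 + \frac{4}{3}\right)}\right) = 30 \left(\left(- \frac{5}{2}\right) \frac{3}{4} \frac{1}{\frac{31}{3}}\right) = 30 \left(\left(- \frac{5}{2}\right) \frac{3}{4} \cdot \frac{3}{31}\right) = 30 \left(- \frac{45}{248}\right) = - \frac{675}{124}$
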